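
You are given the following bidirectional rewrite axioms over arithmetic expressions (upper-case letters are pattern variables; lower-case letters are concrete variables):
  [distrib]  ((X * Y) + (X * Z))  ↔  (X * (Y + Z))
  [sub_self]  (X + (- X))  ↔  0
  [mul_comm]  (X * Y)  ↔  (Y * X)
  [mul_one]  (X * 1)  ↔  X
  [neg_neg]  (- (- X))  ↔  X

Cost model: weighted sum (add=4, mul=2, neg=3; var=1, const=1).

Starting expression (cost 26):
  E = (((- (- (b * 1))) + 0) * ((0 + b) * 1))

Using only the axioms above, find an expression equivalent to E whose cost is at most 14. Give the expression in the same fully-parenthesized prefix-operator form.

((b + 0) * (0 + b))   [cost 14]

step 1: mul_one (→) rewrites (b * 1) into b, now (((- (- b)) + 0) * ((0 + b) * 1))
step 2: neg_neg (→) rewrites (- (- b)) into b, now ((b + 0) * ((0 + b) * 1))
step 3: mul_one (→) rewrites ((0 + b) * 1) into (0 + b), reaching cost 14 (bound 14)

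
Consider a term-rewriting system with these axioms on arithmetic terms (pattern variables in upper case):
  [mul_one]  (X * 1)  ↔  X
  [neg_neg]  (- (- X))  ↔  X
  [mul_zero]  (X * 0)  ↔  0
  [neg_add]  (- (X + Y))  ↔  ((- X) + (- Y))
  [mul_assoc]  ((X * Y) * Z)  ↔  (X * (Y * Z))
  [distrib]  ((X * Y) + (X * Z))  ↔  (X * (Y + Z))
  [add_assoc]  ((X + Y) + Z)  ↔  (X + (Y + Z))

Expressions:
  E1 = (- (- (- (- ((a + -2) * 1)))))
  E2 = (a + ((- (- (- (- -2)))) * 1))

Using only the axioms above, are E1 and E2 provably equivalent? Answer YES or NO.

step 1: neg_neg (→) rewrites (- (- ((a + -2) * 1))) into ((a + -2) * 1), now (- (- ((a + -2) * 1)))
step 2: neg_neg (→) rewrites (- (- ((a + -2) * 1))) into ((a + -2) * 1)
step 3: mul_one (→) rewrites ((a + -2) * 1) into (a + -2)
step 4: neg_neg (←) rewrites -2 into (- (- -2)), now (a + (- (- -2)))
step 5: mul_one (←) rewrites (- (- -2)) into ((- (- -2)) * 1), now (a + ((- (- -2)) * 1))
step 6: neg_neg (←) rewrites -2 into (- (- -2)), which is E2

YES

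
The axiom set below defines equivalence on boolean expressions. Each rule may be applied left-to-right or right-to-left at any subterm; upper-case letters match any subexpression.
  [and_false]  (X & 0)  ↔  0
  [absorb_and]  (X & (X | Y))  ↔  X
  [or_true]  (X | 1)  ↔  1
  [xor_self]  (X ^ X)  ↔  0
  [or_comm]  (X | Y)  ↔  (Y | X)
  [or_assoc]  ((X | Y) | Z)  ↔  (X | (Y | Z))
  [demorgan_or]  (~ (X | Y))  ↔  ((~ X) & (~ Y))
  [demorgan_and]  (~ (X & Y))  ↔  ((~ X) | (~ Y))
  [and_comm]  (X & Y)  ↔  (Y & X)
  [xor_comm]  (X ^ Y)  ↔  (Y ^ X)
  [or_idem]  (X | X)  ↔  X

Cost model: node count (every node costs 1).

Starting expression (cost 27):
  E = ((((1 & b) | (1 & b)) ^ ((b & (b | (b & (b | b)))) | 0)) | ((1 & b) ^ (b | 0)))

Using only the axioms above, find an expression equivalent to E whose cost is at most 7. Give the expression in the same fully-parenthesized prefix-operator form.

((1 & b) ^ (b | 0))   [cost 7]

(1) (b & (b | b))  =[absorb_and →]=  b    ⊢ ((((1 & b) | (1 & b)) ^ ((b & (b | b)) | 0)) | ((1 & b) ^ (b | 0)))
(2) (b & (b | b))  =[absorb_and →]=  b    ⊢ ((((1 & b) | (1 & b)) ^ (b | 0)) | ((1 & b) ^ (b | 0)))
(3) ((1 & b) | (1 & b))  =[or_idem →]=  (1 & b)    ⊢ (((1 & b) ^ (b | 0)) | ((1 & b) ^ (b | 0)))
(4) (((1 & b) ^ (b | 0)) | ((1 & b) ^ (b | 0)))  =[or_idem →]=  ((1 & b) ^ (b | 0))    ⊢ cost 7, within 7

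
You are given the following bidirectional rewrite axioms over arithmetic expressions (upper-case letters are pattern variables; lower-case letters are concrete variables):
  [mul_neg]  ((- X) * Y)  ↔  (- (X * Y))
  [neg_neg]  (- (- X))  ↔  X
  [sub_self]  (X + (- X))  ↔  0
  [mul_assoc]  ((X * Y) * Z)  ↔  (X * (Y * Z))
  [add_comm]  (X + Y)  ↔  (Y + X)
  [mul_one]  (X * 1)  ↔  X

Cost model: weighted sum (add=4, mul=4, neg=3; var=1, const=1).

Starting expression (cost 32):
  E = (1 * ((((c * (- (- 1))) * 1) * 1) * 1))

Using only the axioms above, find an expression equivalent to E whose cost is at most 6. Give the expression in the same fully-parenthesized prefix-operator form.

(1 * c)   [cost 6]

(1) (- (- 1))  =[neg_neg →]=  1    ⊢ (1 * ((((c * 1) * 1) * 1) * 1))
(2) ((c * 1) * 1)  =[mul_one →]=  (c * 1)    ⊢ (1 * (((c * 1) * 1) * 1))
(3) (((c * 1) * 1) * 1)  =[mul_one →]=  ((c * 1) * 1)    ⊢ (1 * ((c * 1) * 1))
(4) (c * 1)  =[mul_one →]=  c    ⊢ (1 * (c * 1))
(5) (c * 1)  =[mul_one →]=  c    ⊢ cost 6, within 6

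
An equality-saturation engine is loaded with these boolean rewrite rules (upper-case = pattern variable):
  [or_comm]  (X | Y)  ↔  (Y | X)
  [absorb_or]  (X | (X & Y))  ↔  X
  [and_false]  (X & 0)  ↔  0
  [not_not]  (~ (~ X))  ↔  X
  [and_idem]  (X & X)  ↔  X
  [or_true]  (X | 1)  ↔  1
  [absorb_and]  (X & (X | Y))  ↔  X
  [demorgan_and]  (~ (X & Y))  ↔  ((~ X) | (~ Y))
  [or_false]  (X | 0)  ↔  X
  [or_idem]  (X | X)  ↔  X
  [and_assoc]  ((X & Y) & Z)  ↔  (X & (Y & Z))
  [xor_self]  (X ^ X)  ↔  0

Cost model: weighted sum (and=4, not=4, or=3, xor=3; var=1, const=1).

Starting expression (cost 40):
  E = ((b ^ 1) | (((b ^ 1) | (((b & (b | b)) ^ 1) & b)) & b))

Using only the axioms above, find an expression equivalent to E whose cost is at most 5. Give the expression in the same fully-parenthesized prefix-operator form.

step 1: absorb_and (→) rewrites (b & (b | b)) into b, now ((b ^ 1) | (((b ^ 1) | ((b ^ 1) & b)) & b))
step 2: absorb_or (→) rewrites ((b ^ 1) | ((b ^ 1) & b)) into (b ^ 1), now ((b ^ 1) | ((b ^ 1) & b))
step 3: absorb_or (→) rewrites ((b ^ 1) | ((b ^ 1) & b)) into (b ^ 1), reaching cost 5 (bound 5)

(b ^ 1)   [cost 5]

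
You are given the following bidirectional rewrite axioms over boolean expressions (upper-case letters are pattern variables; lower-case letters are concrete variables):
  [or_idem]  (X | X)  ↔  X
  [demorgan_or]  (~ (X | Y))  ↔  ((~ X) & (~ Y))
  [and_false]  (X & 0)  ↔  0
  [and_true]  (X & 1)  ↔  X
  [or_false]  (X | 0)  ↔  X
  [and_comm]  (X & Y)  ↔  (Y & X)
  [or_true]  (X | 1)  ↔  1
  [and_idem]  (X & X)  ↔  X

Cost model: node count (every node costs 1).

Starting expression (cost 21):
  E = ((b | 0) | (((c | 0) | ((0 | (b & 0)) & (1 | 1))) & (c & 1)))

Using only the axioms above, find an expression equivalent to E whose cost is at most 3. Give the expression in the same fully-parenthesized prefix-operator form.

(b | c)   [cost 3]

1. [and_false →] (b & 0)  →  0;  E = ((b | 0) | (((c | 0) | ((0 | 0) & (1 | 1))) & (c & 1)))
2. [or_false →] (0 | 0)  →  0;  E = ((b | 0) | (((c | 0) | (0 & (1 | 1))) & (c & 1)))
3. [or_false →] (c | 0)  →  c;  E = ((b | 0) | ((c | (0 & (1 | 1))) & (c & 1)))
4. [or_idem →] (1 | 1)  →  1;  E = ((b | 0) | ((c | (0 & 1)) & (c & 1)))
5. [or_false →] (b | 0)  →  b;  E = (b | ((c | (0 & 1)) & (c & 1)))
6. [and_comm →] (0 & 1)  →  (1 & 0);  E = (b | ((c | (1 & 0)) & (c & 1)))
7. [and_false →] (1 & 0)  →  0;  E = (b | ((c | 0) & (c & 1)))
8. [or_false →] (c | 0)  →  c;  E = (b | (c & (c & 1)))
9. [and_true →] (c & 1)  →  c;  E = (b | (c & c))
10. [and_idem →] (c & c)  →  c;  cost 3 ≤ 3, done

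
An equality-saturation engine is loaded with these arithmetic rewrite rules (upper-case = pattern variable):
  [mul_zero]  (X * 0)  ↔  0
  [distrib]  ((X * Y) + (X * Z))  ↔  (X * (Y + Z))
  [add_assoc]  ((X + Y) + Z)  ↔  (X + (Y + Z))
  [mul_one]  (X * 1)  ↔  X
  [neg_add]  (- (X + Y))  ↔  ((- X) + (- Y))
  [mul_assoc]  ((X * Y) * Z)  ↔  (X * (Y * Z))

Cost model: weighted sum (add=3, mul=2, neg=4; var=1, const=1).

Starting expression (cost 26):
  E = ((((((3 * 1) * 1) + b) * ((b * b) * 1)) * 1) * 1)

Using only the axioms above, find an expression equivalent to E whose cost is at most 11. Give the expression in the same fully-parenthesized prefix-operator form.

((3 + b) * (b * b))   [cost 11]

step 1: mul_one (→) rewrites ((3 * 1) * 1) into (3 * 1), now (((((3 * 1) + b) * ((b * b) * 1)) * 1) * 1)
step 2: mul_one (→) rewrites (3 * 1) into 3, now ((((3 + b) * ((b * b) * 1)) * 1) * 1)
step 3: mul_one (→) rewrites ((b * b) * 1) into (b * b), now ((((3 + b) * (b * b)) * 1) * 1)
step 4: mul_one (→) rewrites ((((3 + b) * (b * b)) * 1) * 1) into (((3 + b) * (b * b)) * 1)
step 5: mul_one (→) rewrites (((3 + b) * (b * b)) * 1) into ((3 + b) * (b * b)), reaching cost 11 (bound 11)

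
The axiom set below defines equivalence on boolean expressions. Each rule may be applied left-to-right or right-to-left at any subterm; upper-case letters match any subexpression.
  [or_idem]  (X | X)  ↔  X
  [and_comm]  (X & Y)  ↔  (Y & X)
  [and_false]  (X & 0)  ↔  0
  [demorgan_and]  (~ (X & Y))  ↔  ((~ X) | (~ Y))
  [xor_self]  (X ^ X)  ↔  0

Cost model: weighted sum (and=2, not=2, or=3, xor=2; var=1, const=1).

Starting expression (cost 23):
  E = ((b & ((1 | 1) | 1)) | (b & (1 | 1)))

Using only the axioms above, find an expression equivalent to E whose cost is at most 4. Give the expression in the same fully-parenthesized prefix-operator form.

(b & 1)   [cost 4]

(1) (1 | 1)  =[or_idem →]=  1    ⊢ ((b & (1 | 1)) | (b & (1 | 1)))
(2) ((b & (1 | 1)) | (b & (1 | 1)))  =[or_idem →]=  (b & (1 | 1))
(3) (1 | 1)  =[or_idem →]=  1    ⊢ cost 4, within 4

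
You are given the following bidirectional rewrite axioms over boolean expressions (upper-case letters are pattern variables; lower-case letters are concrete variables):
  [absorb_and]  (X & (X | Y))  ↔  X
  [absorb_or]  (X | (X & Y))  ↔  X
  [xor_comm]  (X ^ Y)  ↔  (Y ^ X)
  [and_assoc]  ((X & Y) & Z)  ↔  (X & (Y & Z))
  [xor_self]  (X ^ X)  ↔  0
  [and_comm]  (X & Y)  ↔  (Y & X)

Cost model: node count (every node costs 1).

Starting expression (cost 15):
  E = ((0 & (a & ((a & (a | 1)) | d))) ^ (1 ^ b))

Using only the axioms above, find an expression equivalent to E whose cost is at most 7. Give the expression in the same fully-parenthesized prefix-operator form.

step 1: absorb_and (→) rewrites (a & (a | 1)) into a, now ((0 & (a & (a | d))) ^ (1 ^ b))
step 2: and_comm (→) rewrites (0 & (a & (a | d))) into ((a & (a | d)) & 0), now (((a & (a | d)) & 0) ^ (1 ^ b))
step 3: absorb_and (→) rewrites (a & (a | d)) into a, reaching cost 7 (bound 7)

((a & 0) ^ (1 ^ b))   [cost 7]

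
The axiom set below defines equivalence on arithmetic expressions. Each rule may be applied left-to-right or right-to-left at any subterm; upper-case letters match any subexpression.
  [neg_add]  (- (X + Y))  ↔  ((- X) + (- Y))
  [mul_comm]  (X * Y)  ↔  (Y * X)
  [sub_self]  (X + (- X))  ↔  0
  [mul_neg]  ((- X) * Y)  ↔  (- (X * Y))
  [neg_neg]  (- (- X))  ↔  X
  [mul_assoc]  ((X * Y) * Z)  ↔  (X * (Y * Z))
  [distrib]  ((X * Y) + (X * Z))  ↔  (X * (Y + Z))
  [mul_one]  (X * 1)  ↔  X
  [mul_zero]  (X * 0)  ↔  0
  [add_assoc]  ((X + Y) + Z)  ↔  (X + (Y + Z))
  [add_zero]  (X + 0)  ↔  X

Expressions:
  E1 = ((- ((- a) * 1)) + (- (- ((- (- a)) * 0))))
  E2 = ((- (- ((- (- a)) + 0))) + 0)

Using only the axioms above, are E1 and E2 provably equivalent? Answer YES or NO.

YES

step 1: neg_neg (→) rewrites (- (- a)) into a, now ((- ((- a) * 1)) + (- (- (a * 0))))
step 2: mul_one (→) rewrites ((- a) * 1) into (- a), now ((- (- a)) + (- (- (a * 0))))
step 3: neg_neg (→) rewrites (- (- (a * 0))) into (a * 0), now ((- (- a)) + (a * 0))
step 4: mul_zero (→) rewrites (a * 0) into 0, now ((- (- a)) + 0)
step 5: add_zero (←) rewrites ((- (- a)) + 0) into (((- (- a)) + 0) + 0)
step 6: neg_neg (←) rewrites ((- (- a)) + 0) into (- (- ((- (- a)) + 0))), which is E2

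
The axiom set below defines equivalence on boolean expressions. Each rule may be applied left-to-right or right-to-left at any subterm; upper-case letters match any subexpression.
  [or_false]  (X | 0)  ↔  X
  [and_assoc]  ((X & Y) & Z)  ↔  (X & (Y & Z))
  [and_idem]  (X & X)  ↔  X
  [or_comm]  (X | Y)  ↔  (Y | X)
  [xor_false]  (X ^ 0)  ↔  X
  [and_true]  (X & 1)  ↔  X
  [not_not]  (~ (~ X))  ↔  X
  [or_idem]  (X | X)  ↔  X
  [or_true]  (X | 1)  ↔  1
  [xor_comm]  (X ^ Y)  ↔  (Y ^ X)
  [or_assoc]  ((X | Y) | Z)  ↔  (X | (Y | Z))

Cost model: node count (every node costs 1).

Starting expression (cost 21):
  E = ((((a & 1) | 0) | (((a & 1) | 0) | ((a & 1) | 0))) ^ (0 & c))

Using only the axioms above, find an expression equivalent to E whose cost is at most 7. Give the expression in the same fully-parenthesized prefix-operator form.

1. [or_idem →] (((a & 1) | 0) | ((a & 1) | 0))  →  ((a & 1) | 0);  E = ((((a & 1) | 0) | ((a & 1) | 0)) ^ (0 & c))
2. [or_idem →] (((a & 1) | 0) | ((a & 1) | 0))  →  ((a & 1) | 0);  E = (((a & 1) | 0) ^ (0 & c))
3. [or_false →] ((a & 1) | 0)  →  (a & 1);  cost 7 ≤ 7, done

((a & 1) ^ (0 & c))   [cost 7]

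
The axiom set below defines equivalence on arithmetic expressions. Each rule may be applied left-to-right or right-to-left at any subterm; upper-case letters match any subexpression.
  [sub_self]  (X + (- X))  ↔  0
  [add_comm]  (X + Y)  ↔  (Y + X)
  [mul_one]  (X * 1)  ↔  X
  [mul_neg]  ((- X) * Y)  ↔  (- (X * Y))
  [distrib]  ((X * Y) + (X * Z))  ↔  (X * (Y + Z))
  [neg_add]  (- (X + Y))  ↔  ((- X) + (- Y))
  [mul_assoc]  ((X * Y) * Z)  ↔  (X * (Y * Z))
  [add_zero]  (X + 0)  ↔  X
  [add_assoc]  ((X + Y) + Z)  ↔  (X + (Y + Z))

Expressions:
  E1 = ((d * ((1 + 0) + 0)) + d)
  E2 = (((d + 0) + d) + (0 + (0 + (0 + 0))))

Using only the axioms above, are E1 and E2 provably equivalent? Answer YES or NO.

YES

step 1: add_zero (→) rewrites (1 + 0) into 1, now ((d * (1 + 0)) + d)
step 2: add_zero (→) rewrites (1 + 0) into 1, now ((d * 1) + d)
step 3: mul_one (→) rewrites (d * 1) into d, now (d + d)
step 4: add_zero (←) rewrites d into (d + 0), now ((d + 0) + d)
step 5: add_zero (←) rewrites ((d + 0) + d) into (((d + 0) + d) + 0)
step 6: add_zero (←) rewrites 0 into (0 + 0), now (((d + 0) + d) + (0 + 0))
step 7: add_zero (←) rewrites 0 into (0 + 0), now (((d + 0) + d) + (0 + (0 + 0)))
step 8: add_zero (←) rewrites 0 into (0 + 0), which is E2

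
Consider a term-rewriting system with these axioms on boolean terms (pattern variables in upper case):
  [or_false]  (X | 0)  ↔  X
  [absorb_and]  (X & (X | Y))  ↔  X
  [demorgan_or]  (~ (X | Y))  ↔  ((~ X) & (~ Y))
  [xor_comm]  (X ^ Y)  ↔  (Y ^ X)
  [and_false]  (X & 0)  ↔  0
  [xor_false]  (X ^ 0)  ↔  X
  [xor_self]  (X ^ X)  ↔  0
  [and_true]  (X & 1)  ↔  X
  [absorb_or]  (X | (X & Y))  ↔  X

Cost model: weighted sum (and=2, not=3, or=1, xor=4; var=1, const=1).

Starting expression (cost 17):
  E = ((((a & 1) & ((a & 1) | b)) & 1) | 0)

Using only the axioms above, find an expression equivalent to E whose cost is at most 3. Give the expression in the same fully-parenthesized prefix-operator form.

(a | 0)   [cost 3]

(1) ((a & 1) & ((a & 1) | b))  =[absorb_and →]=  (a & 1)    ⊢ (((a & 1) & 1) | 0)
(2) ((a & 1) & 1)  =[and_true →]=  (a & 1)    ⊢ ((a & 1) | 0)
(3) (a & 1)  =[and_true →]=  a    ⊢ cost 3, within 3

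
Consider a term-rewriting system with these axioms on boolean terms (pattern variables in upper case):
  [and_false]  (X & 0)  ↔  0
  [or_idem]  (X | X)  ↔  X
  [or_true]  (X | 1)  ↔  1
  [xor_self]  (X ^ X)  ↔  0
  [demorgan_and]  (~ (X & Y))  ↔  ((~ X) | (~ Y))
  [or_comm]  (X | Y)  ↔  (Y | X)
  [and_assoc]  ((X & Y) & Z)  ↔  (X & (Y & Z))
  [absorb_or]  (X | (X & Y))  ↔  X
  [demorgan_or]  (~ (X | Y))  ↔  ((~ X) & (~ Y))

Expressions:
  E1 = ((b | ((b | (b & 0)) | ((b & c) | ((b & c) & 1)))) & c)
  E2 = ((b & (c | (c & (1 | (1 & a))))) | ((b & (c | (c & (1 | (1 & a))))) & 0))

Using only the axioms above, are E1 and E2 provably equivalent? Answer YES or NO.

YES

(1) ((b & c) | ((b & c) & 1))  =[absorb_or →]=  (b & c)    ⊢ ((b | ((b | (b & 0)) | (b & c))) & c)
(2) (b | (b & 0))  =[absorb_or →]=  b    ⊢ ((b | (b | (b & c))) & c)
(3) (b | (b & c))  =[absorb_or →]=  b    ⊢ ((b | b) & c)
(4) (b | b)  =[or_idem →]=  b    ⊢ (b & c)
(5) c  =[absorb_or ←]=  (c | (c & 1))    ⊢ (b & (c | (c & 1)))
(6) 1  =[absorb_or ←]=  (1 | (1 & a))    ⊢ (b & (c | (c & (1 | (1 & a)))))
(7) (b & (c | (c & (1 | (1 & a)))))  =[absorb_or ←]=  ((b & (c | (c & (1 | (1 & a))))) | ((b & (c | (c & (1 | (1 & a))))) & 0))    ⊢ E2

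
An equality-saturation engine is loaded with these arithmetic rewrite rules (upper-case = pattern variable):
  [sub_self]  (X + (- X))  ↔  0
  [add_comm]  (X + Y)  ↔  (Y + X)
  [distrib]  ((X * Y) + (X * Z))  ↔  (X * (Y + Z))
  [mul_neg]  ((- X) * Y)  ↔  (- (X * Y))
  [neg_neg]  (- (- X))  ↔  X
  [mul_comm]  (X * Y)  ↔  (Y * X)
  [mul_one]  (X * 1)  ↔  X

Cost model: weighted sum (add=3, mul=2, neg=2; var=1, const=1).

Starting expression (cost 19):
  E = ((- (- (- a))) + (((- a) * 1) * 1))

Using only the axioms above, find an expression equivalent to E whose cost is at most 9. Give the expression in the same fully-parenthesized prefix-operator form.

1. [mul_one →] ((- a) * 1)  →  (- a);  E = ((- (- (- a))) + ((- a) * 1))
2. [neg_neg →] (- (- (- a)))  →  (- a);  E = ((- a) + ((- a) * 1))
3. [mul_one →] ((- a) * 1)  →  (- a);  cost 9 ≤ 9, done

((- a) + (- a))   [cost 9]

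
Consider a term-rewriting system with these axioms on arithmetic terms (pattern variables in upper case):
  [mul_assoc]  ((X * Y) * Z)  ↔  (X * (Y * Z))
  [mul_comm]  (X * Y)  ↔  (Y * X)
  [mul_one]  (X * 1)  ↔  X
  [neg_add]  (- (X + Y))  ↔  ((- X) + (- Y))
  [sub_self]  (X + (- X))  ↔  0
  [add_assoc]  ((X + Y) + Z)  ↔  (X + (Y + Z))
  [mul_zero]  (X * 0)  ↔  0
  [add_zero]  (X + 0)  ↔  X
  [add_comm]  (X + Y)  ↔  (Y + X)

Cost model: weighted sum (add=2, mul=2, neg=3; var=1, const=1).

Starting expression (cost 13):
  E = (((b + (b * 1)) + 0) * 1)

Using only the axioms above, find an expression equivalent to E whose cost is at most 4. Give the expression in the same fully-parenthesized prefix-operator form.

(b + b)   [cost 4]

step 1: add_zero (→) rewrites ((b + (b * 1)) + 0) into (b + (b * 1)), now ((b + (b * 1)) * 1)
step 2: mul_one (→) rewrites (b * 1) into b, now ((b + b) * 1)
step 3: mul_one (→) rewrites ((b + b) * 1) into (b + b), reaching cost 4 (bound 4)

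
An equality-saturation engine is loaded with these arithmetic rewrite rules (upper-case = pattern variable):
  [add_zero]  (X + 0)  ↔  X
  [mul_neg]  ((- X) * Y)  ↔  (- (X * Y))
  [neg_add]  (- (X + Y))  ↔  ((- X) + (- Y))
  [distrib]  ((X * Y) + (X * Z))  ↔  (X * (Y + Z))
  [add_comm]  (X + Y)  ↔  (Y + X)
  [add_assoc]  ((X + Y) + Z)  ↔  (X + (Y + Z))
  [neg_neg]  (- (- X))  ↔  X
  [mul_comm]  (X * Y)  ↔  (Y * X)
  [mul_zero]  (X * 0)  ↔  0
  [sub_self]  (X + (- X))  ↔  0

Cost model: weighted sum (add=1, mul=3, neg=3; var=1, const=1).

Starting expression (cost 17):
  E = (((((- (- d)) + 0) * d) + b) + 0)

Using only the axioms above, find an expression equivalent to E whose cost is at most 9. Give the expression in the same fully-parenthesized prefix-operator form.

((d * d) + (b + 0))   [cost 9]

step 1: add_assoc (→) rewrites (((((- (- d)) + 0) * d) + b) + 0) into ((((- (- d)) + 0) * d) + (b + 0))
step 2: add_zero (→) rewrites ((- (- d)) + 0) into (- (- d)), now (((- (- d)) * d) + (b + 0))
step 3: neg_neg (→) rewrites (- (- d)) into d, reaching cost 9 (bound 9)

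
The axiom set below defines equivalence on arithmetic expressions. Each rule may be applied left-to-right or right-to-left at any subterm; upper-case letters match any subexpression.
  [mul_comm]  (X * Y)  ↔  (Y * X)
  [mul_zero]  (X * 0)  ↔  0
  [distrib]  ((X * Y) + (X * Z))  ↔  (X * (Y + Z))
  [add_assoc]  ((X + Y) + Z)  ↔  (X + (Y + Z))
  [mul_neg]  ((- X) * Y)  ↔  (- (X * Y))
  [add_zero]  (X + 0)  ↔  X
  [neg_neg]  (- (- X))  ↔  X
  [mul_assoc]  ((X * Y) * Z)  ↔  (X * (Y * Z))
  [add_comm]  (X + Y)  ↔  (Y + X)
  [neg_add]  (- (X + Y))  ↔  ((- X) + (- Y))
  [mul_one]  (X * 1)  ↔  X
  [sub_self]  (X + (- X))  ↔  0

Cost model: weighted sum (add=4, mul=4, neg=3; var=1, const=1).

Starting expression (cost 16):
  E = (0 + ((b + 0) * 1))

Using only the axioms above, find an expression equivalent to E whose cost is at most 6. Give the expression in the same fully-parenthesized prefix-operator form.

step 1: add_zero (→) rewrites (b + 0) into b, now (0 + (b * 1))
step 2: mul_comm (→) rewrites (b * 1) into (1 * b), now (0 + (1 * b))
step 3: add_comm (→) rewrites (0 + (1 * b)) into ((1 * b) + 0)
step 4: add_zero (→) rewrites ((1 * b) + 0) into (1 * b), reaching cost 6 (bound 6)

(1 * b)   [cost 6]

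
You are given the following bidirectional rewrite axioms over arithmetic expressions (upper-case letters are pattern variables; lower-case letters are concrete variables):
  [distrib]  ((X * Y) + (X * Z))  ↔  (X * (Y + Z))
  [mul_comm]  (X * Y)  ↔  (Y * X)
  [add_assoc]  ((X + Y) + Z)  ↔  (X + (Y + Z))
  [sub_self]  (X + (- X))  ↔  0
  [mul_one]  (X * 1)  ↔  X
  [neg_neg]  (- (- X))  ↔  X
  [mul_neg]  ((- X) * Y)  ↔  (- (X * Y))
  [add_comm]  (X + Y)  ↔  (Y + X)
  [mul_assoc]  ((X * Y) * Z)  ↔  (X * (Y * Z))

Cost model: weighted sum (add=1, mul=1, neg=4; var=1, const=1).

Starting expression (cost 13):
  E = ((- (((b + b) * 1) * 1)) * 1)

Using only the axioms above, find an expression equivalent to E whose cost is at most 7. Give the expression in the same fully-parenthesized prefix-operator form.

(- (b + b))   [cost 7]

1. [mul_one →] ((b + b) * 1)  →  (b + b);  E = ((- ((b + b) * 1)) * 1)
2. [mul_one →] ((- ((b + b) * 1)) * 1)  →  (- ((b + b) * 1))
3. [mul_one →] ((b + b) * 1)  →  (b + b);  cost 7 ≤ 7, done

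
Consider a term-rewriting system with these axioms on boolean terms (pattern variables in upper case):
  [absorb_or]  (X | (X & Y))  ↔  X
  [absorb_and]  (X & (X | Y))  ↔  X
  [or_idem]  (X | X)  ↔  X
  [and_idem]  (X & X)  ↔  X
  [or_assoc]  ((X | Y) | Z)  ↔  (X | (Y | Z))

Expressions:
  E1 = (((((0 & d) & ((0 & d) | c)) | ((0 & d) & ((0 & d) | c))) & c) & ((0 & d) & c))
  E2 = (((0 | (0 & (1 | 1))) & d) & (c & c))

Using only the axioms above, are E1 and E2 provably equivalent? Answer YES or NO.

(1) (((0 & d) & ((0 & d) | c)) | ((0 & d) & ((0 & d) | c)))  =[or_idem →]=  ((0 & d) & ((0 & d) | c))    ⊢ ((((0 & d) & ((0 & d) | c)) & c) & ((0 & d) & c))
(2) ((0 & d) & ((0 & d) | c))  =[absorb_and →]=  (0 & d)    ⊢ (((0 & d) & c) & ((0 & d) & c))
(3) (((0 & d) & c) & ((0 & d) & c))  =[and_idem →]=  ((0 & d) & c)
(4) c  =[and_idem ←]=  (c & c)    ⊢ ((0 & d) & (c & c))
(5) 0  =[absorb_or ←]=  (0 | (0 & 1))    ⊢ (((0 | (0 & 1)) & d) & (c & c))
(6) 1  =[or_idem ←]=  (1 | 1)    ⊢ E2

YES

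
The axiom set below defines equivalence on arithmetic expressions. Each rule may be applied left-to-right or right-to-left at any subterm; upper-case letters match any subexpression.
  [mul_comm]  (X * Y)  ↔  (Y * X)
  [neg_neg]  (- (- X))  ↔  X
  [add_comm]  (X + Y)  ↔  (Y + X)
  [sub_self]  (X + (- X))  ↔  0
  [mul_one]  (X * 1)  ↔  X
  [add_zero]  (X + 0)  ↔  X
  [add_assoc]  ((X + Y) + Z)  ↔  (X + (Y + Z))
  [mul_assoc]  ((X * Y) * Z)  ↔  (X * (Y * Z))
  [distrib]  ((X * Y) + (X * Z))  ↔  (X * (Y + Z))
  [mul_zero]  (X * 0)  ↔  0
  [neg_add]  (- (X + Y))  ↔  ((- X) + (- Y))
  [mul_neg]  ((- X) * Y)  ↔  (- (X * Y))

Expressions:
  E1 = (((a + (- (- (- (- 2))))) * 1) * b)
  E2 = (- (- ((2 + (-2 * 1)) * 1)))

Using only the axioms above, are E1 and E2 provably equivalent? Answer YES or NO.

All listed rules preserve value, hence provable equivalence implies equal values everywhere; look for a separating assignment.
a=0, b=1 gives E1 ↦ 2, E2 ↦ 0; values differ ⇒ not provably equivalent.

NO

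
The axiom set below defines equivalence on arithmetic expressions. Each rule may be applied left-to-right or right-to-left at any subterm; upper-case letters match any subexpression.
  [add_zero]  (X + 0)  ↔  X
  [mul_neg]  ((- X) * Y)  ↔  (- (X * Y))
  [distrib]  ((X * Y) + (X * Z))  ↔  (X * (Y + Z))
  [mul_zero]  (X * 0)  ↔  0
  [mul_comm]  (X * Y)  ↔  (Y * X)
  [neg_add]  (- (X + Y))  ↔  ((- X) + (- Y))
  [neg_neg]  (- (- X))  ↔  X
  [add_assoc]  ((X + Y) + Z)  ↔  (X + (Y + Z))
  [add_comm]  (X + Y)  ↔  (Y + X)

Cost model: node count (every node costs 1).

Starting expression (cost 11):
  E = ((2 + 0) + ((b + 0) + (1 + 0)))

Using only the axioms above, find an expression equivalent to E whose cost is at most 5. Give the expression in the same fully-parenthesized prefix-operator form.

(1) (2 + 0)  =[add_zero →]=  2    ⊢ (2 + ((b + 0) + (1 + 0)))
(2) (1 + 0)  =[add_zero →]=  1    ⊢ (2 + ((b + 0) + 1))
(3) (b + 0)  =[add_zero →]=  b    ⊢ cost 5, within 5

(2 + (b + 1))   [cost 5]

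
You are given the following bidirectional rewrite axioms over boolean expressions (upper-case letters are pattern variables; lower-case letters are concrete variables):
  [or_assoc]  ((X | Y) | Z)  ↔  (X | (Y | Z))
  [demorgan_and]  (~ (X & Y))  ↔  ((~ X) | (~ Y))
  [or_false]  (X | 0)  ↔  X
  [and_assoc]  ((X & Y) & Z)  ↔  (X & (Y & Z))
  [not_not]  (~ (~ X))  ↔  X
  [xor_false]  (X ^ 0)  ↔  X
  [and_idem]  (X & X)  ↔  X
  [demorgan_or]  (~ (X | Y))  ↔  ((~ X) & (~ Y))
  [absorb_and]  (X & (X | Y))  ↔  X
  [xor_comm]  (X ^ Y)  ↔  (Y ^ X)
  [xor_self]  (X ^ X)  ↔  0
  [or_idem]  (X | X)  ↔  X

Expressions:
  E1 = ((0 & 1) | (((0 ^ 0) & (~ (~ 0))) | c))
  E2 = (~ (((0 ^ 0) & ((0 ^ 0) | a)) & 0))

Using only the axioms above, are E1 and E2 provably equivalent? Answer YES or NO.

All listed rules preserve value, hence provable equivalence implies equal values everywhere; look for a separating assignment.
a=0, c=0 gives E1 ↦ 0, E2 ↦ 1; values differ ⇒ not provably equivalent.

NO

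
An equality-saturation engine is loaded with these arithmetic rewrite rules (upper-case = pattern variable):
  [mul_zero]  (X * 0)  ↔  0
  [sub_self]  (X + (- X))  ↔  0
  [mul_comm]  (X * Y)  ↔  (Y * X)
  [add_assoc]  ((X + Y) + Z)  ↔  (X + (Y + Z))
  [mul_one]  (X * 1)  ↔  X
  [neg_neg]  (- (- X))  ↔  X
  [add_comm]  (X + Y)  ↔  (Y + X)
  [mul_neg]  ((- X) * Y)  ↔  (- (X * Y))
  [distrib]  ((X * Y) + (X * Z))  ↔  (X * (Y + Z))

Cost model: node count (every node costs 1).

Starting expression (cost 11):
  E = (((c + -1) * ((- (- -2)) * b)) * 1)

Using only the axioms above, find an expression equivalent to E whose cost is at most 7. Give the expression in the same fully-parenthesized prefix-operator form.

step 1: neg_neg (→) rewrites (- (- -2)) into -2, now (((c + -1) * (-2 * b)) * 1)
step 2: mul_one (→) rewrites (((c + -1) * (-2 * b)) * 1) into ((c + -1) * (-2 * b)), reaching cost 7 (bound 7)

((c + -1) * (-2 * b))   [cost 7]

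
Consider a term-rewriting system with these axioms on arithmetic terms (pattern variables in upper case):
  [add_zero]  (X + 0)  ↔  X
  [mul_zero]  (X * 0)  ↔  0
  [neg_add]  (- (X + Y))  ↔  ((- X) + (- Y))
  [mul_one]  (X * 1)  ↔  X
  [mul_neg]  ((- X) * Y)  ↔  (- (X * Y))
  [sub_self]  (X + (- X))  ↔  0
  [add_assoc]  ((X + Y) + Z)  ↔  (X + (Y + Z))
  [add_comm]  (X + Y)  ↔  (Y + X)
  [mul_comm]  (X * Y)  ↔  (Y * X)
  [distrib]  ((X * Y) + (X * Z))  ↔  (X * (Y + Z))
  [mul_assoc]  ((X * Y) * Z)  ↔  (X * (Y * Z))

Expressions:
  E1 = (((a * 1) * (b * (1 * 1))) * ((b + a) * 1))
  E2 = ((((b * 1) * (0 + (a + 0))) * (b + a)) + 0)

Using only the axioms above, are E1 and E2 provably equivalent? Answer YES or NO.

1. [mul_one →] (1 * 1)  →  1;  E1 = (((a * 1) * (b * 1)) * ((b + a) * 1))
2. [mul_one →] ((b + a) * 1)  →  (b + a);  E1 = (((a * 1) * (b * 1)) * (b + a))
3. [mul_one →] (a * 1)  →  a;  E1 = ((a * (b * 1)) * (b + a))
4. [mul_one →] (b * 1)  →  b;  E1 = ((a * b) * (b + a))
5. [mul_comm →] (a * b)  →  (b * a);  E1 = ((b * a) * (b + a))
6. [mul_one ←] b  →  (b * 1);  E1 = (((b * 1) * a) * (b + a))
7. [add_zero ←] a  →  (a + 0);  E1 = (((b * 1) * (a + 0)) * (b + a))
8. [add_comm →] (a + 0)  →  (0 + a);  E1 = (((b * 1) * (0 + a)) * (b + a))
9. [add_zero ←] (((b * 1) * (0 + a)) * (b + a))  →  ((((b * 1) * (0 + a)) * (b + a)) + 0)
10. [add_zero ←] a  →  (a + 0);  this is E2

YES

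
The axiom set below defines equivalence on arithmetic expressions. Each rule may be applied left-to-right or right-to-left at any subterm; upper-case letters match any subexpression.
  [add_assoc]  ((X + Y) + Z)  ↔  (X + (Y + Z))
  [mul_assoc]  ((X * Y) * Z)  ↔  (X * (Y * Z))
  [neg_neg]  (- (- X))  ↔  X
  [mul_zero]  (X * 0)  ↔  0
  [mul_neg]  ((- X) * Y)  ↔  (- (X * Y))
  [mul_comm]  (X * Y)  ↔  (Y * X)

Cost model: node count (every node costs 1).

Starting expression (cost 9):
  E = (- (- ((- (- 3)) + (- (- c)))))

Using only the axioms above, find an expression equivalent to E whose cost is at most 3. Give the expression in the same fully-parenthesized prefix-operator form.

(3 + c)   [cost 3]

(1) (- (- 3))  =[neg_neg →]=  3    ⊢ (- (- (3 + (- (- c)))))
(2) (- (- c))  =[neg_neg →]=  c    ⊢ (- (- (3 + c)))
(3) (- (- (3 + c)))  =[neg_neg →]=  (3 + c)    ⊢ cost 3, within 3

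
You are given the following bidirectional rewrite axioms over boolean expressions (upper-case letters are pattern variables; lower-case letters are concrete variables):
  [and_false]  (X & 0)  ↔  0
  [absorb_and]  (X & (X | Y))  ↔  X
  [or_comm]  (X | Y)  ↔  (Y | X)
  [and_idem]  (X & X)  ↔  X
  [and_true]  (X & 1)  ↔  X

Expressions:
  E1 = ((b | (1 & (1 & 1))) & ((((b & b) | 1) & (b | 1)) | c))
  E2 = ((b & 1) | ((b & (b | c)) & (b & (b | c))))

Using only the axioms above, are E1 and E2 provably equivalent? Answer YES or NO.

The axioms are sound identities: if E1 ↔* E2 then E1 and E2 evaluate identically under any assignment.
Under b=0, c=0: E1 evaluates to 1, E2 to 0. Distinct ⇒ no rewrite sequence connects them.

NO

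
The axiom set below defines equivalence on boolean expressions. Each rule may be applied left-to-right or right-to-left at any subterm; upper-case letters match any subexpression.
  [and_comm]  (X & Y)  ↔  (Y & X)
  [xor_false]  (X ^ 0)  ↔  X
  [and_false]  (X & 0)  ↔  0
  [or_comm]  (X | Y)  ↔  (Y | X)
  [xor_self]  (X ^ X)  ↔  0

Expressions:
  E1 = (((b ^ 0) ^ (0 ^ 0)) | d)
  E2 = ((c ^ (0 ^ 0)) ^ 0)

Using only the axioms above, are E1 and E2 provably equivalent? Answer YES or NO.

All listed rules preserve value, hence provable equivalence implies equal values everywhere; look for a separating assignment.
b=0, c=0, d=1 gives E1 ↦ 1, E2 ↦ 0; values differ ⇒ not provably equivalent.

NO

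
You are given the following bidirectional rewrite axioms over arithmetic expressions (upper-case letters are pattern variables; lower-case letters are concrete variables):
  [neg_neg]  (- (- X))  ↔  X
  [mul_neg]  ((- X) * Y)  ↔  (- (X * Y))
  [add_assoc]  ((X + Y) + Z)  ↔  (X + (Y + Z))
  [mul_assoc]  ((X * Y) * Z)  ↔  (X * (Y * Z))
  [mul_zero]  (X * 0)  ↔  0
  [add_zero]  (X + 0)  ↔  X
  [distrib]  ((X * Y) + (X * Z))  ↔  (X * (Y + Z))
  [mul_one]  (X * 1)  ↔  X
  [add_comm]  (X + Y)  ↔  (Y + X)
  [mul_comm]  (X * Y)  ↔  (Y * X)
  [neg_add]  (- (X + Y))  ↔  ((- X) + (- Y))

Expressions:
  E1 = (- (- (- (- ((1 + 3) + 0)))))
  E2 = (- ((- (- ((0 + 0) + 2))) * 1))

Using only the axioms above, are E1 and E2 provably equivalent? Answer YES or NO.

All listed rules preserve value, hence provable equivalence implies equal values everywhere; look for a separating assignment.
the empty assignment (no variables occur) gives E1 ↦ 4, E2 ↦ -2; values differ ⇒ not provably equivalent.

NO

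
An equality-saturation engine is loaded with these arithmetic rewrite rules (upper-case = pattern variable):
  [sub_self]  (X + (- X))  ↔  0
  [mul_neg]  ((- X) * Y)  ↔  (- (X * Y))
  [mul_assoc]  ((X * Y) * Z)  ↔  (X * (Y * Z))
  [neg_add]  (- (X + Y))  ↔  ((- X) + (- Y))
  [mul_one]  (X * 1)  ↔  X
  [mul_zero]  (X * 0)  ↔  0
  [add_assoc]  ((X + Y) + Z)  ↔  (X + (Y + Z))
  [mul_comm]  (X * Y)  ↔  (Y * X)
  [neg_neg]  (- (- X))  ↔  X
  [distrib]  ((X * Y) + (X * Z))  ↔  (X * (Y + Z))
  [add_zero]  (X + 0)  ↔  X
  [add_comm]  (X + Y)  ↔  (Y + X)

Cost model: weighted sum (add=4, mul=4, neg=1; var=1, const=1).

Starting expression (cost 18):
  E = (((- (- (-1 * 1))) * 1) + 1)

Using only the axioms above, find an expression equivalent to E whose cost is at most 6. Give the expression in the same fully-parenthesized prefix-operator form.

(-1 + 1)   [cost 6]

1. [mul_one →] ((- (- (-1 * 1))) * 1)  →  (- (- (-1 * 1)));  E = ((- (- (-1 * 1))) + 1)
2. [mul_one →] (-1 * 1)  →  -1;  E = ((- (- -1)) + 1)
3. [neg_neg →] (- (- -1))  →  -1;  cost 6 ≤ 6, done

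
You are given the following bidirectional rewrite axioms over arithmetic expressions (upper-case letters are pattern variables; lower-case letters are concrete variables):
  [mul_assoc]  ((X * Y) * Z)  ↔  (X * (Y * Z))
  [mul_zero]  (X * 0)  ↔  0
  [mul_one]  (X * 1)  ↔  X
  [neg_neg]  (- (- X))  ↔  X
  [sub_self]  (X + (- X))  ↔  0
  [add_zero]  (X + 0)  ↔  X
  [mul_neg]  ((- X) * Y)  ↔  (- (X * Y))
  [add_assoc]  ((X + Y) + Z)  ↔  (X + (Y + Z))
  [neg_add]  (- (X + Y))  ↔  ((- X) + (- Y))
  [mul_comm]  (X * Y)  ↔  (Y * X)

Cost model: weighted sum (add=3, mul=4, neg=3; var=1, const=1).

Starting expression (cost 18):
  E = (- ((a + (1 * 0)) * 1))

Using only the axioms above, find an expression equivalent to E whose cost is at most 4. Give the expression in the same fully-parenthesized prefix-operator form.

(1) (1 * 0)  =[mul_zero →]=  0    ⊢ (- ((a + 0) * 1))
(2) (a + 0)  =[add_zero →]=  a    ⊢ (- (a * 1))
(3) (a * 1)  =[mul_one →]=  a    ⊢ cost 4, within 4

(- a)   [cost 4]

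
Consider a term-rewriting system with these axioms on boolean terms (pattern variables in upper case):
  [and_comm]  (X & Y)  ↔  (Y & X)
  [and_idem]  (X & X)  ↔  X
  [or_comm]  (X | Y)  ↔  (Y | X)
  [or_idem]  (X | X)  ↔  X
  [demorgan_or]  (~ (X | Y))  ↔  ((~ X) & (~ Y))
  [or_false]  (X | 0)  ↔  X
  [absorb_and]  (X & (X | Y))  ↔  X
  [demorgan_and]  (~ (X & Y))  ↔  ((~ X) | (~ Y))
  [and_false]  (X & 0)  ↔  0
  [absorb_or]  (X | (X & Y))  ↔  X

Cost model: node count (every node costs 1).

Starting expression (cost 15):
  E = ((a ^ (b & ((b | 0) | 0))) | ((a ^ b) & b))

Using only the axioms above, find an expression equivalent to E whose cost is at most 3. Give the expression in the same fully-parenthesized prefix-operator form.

(a ^ b)   [cost 3]

(1) ((b | 0) | 0)  =[or_false →]=  (b | 0)    ⊢ ((a ^ (b & (b | 0))) | ((a ^ b) & b))
(2) (b & (b | 0))  =[absorb_and →]=  b    ⊢ ((a ^ b) | ((a ^ b) & b))
(3) ((a ^ b) | ((a ^ b) & b))  =[absorb_or →]=  (a ^ b)    ⊢ cost 3, within 3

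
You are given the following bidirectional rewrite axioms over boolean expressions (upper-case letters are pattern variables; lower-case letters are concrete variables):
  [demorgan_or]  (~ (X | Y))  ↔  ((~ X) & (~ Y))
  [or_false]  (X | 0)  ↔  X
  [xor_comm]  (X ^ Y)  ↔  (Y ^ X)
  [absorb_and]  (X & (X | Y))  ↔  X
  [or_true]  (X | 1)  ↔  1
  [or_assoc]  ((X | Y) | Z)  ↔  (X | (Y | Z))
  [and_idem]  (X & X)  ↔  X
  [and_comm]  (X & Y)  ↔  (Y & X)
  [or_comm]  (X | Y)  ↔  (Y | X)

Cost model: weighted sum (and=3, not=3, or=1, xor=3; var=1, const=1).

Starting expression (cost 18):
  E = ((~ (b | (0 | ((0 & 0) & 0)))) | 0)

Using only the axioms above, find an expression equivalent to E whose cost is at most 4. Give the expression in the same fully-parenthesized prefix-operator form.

(~ b)   [cost 4]

step 1: and_idem (→) rewrites (0 & 0) into 0, now ((~ (b | (0 | (0 & 0)))) | 0)
step 2: and_idem (→) rewrites (0 & 0) into 0, now ((~ (b | (0 | 0))) | 0)
step 3: or_false (→) rewrites (0 | 0) into 0, now ((~ (b | 0)) | 0)
step 4: or_false (→) rewrites (b | 0) into b, now ((~ b) | 0)
step 5: or_false (→) rewrites ((~ b) | 0) into (~ b), reaching cost 4 (bound 4)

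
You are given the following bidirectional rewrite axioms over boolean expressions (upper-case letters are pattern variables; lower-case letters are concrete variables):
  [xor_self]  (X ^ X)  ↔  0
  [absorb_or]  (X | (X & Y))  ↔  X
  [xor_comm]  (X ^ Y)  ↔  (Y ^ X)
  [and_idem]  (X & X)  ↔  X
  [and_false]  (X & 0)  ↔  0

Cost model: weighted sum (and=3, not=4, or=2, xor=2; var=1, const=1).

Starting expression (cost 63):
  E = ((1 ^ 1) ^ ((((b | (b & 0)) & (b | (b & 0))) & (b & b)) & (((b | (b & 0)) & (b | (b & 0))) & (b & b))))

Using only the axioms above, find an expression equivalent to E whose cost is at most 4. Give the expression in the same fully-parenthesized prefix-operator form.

(1) ((((b | (b & 0)) & (b | (b & 0))) & (b & b)) & (((b | (b & 0)) & (b | (b & 0))) & (b & b)))  =[and_idem →]=  (((b | (b & 0)) & (b | (b & 0))) & (b & b))    ⊢ ((1 ^ 1) ^ (((b | (b & 0)) & (b | (b & 0))) & (b & b)))
(2) (b | (b & 0))  =[absorb_or →]=  b    ⊢ ((1 ^ 1) ^ (((b | (b & 0)) & b) & (b & b)))
(3) (b | (b & 0))  =[absorb_or →]=  b    ⊢ ((1 ^ 1) ^ ((b & b) & (b & b)))
(4) ((1 ^ 1) ^ ((b & b) & (b & b)))  =[xor_comm →]=  (((b & b) & (b & b)) ^ (1 ^ 1))
(5) ((b & b) & (b & b))  =[and_idem →]=  (b & b)    ⊢ ((b & b) ^ (1 ^ 1))
(6) (1 ^ 1)  =[xor_self →]=  0    ⊢ ((b & b) ^ 0)
(7) (b & b)  =[and_idem →]=  b    ⊢ cost 4, within 4

(b ^ 0)   [cost 4]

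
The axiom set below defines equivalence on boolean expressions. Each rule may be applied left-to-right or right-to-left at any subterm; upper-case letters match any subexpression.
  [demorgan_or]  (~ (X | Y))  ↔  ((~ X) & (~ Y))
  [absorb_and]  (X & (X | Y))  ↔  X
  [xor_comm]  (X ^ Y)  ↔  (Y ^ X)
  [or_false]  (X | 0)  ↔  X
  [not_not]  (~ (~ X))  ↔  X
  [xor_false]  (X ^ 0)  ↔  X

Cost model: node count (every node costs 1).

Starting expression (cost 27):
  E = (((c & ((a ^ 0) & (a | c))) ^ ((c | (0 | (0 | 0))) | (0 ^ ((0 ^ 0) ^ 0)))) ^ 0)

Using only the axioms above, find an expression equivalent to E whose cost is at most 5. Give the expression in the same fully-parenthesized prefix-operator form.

(1) (((c & ((a ^ 0) & (a | c))) ^ ((c | (0 | (0 | 0))) | (0 ^ ((0 ^ 0) ^ 0)))) ^ 0)  =[xor_false →]=  ((c & ((a ^ 0) & (a | c))) ^ ((c | (0 | (0 | 0))) | (0 ^ ((0 ^ 0) ^ 0))))
(2) ((0 ^ 0) ^ 0)  =[xor_false →]=  (0 ^ 0)    ⊢ ((c & ((a ^ 0) & (a | c))) ^ ((c | (0 | (0 | 0))) | (0 ^ (0 ^ 0))))
(3) (0 ^ 0)  =[xor_false →]=  0    ⊢ ((c & ((a ^ 0) & (a | c))) ^ ((c | (0 | (0 | 0))) | (0 ^ 0)))
(4) (0 ^ 0)  =[xor_false →]=  0    ⊢ ((c & ((a ^ 0) & (a | c))) ^ ((c | (0 | (0 | 0))) | 0))
(5) ((c | (0 | (0 | 0))) | 0)  =[or_false →]=  (c | (0 | (0 | 0)))    ⊢ ((c & ((a ^ 0) & (a | c))) ^ (c | (0 | (0 | 0))))
(6) (a ^ 0)  =[xor_false →]=  a    ⊢ ((c & (a & (a | c))) ^ (c | (0 | (0 | 0))))
(7) (0 | 0)  =[or_false →]=  0    ⊢ ((c & (a & (a | c))) ^ (c | (0 | 0)))
(8) (a & (a | c))  =[absorb_and →]=  a    ⊢ ((c & a) ^ (c | (0 | 0)))
(9) (0 | 0)  =[or_false →]=  0    ⊢ ((c & a) ^ (c | 0))
(10) (c | 0)  =[or_false →]=  c    ⊢ cost 5, within 5

((c & a) ^ c)   [cost 5]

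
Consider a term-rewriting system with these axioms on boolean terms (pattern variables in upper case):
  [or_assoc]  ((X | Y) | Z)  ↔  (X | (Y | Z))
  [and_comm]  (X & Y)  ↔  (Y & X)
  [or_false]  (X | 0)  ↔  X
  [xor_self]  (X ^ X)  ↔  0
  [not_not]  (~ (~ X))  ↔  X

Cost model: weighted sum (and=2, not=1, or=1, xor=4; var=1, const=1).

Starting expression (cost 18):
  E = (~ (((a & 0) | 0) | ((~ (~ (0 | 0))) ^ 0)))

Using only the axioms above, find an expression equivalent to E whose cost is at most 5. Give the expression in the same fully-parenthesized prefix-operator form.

1. [not_not →] (~ (~ (0 | 0)))  →  (0 | 0);  E = (~ (((a & 0) | 0) | ((0 | 0) ^ 0)))
2. [or_false →] ((a & 0) | 0)  →  (a & 0);  E = (~ ((a & 0) | ((0 | 0) ^ 0)))
3. [or_false →] (0 | 0)  →  0;  E = (~ ((a & 0) | (0 ^ 0)))
4. [xor_self →] (0 ^ 0)  →  0;  E = (~ ((a & 0) | 0))
5. [or_false →] ((a & 0) | 0)  →  (a & 0);  cost 5 ≤ 5, done

(~ (a & 0))   [cost 5]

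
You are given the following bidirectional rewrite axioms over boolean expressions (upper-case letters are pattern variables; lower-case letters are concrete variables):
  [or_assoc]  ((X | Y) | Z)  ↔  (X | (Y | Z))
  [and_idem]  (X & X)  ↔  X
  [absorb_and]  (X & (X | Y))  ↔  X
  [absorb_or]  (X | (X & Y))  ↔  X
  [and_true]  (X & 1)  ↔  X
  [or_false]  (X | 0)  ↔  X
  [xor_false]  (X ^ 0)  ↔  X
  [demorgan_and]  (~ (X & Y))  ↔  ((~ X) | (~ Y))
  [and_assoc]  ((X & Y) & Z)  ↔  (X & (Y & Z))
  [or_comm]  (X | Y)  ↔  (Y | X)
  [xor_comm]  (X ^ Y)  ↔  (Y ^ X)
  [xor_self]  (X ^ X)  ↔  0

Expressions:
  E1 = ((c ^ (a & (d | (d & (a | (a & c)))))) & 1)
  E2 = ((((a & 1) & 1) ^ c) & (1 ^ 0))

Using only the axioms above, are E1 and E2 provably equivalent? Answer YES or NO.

The axioms are sound identities: if E1 ↔* E2 then E1 and E2 evaluate identically under any assignment.
Under a=1, c=0, d=0: E1 evaluates to 0, E2 to 1. Distinct ⇒ no rewrite sequence connects them.

NO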